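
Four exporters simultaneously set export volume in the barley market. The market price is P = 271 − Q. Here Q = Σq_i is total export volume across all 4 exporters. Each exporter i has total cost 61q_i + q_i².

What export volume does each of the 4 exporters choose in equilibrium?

A representative exporter's profit is π_i = q_i(271 − Q) − 61q_i − q_i², with Q = q_i + Σ_{j≠i} q_j.
First-order condition: 210 − 4q_i − Σ_{j≠i} q_j = 0.
In a symmetric equilibrium every exporter chooses the same q, so Σ_{j≠i} q_j = 3q. The condition becomes 210 − 7q = 0, giving q = 210/7 = 30.

30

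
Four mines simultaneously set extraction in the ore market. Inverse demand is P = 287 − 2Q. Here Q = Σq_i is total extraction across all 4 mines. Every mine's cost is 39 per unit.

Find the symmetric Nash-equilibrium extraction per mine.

A representative mine's profit is π_i = q_i(287 − 2Q) − 39q_i, with Q = q_i + Σ_{j≠i} q_j.
First-order condition: 248 − 4q_i − 2Σ_{j≠i} q_j = 0.
Imposing symmetry (q_j = q for all j) turns Σ_{j≠i} q_j into 3q, so 248 = 10q and q = 24.8.

24.8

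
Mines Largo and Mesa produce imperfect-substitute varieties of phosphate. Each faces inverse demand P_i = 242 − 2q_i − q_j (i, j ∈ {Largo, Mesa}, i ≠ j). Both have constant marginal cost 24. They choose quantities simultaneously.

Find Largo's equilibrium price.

111.2

Mine Largo's profit: π = q_{Largo}(242 − 2q_{Largo} − q_{Mesa}) − 24q_{Largo}.
∂π/∂q_{Largo} = 218 − 4q_{Largo} − q_{Mesa} = 0 ⇒ q_{Largo} = 54.5 − 0.25q_{Mesa}.
By symmetry q_{Mesa} = q_{Largo}; substituting into the reaction function, 1.25q_{Largo} = 54.5 and q_{Largo} = 43.6.
P_{Largo} = 242 − 2·43.6 − 43.6 = 111.2.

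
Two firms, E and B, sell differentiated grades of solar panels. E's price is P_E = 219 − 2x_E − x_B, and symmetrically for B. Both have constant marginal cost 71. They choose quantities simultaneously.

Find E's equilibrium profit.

1752.32

Firm E's profit: π = x_E(219 − 2x_E − x_B) − 71x_E.
∂π/∂x_E = 148 − 4x_E − x_B = 0 ⇒ x_E = 37 − 0.25x_B.
By symmetry x_B = x_E; substituting into the reaction function, 1.25x_E = 37 and x_E = 29.6.
P_E = 219 − 2·29.6 − 29.6 = 130.2.
Profit = (130.2 − 71)·29.6 = 1752.32.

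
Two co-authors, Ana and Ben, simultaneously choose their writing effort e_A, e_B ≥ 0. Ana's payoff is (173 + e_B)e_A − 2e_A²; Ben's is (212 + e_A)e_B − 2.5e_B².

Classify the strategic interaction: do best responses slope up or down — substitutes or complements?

strategic complements

Expanding Ana's payoff: 173e_A + e_Be_A − 2e_A².
∂π/∂e_A = 173 + e_B − 4e_A = 0, so e_A = 43.25 + 0.25e_B.
The best-response slope de_A/de_B = 0.25 > 0: the reaction function is upward-sloping, so the choices are strategic complements.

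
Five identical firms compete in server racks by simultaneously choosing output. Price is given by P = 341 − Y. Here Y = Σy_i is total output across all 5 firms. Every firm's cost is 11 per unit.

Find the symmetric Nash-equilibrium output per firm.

55

A representative firm's profit is π_i = y_i(341 − Y) − 11y_i, with Y = y_i + Σ_{j≠i} y_j.
First-order condition: 330 − 2y_i − Σ_{j≠i} y_j = 0.
Imposing symmetry (y_j = y for all j) turns Σ_{j≠i} y_j into 4y, so 330 = 6y and y = 55.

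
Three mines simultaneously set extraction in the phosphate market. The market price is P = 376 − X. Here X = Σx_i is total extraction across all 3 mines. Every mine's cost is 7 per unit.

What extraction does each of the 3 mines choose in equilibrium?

A representative mine's profit is π_i = x_i(376 − X) − 7x_i, with X = x_i + Σ_{j≠i} x_j.
First-order condition: 369 − 2x_i − Σ_{j≠i} x_j = 0.
Imposing symmetry (x_j = x for all j) turns Σ_{j≠i} x_j into 2x, so 369 = 4x and x = 92.25.

92.25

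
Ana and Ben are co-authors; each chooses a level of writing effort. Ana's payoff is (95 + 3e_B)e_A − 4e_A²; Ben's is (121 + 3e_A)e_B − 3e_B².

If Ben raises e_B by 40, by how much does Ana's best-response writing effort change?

Expanding Ana's payoff: 95e_A + 3e_Be_A − 4e_A².
∂π/∂e_A = 95 + 3e_B − 8e_A = 0, so e_A = 11.875 + 0.375e_B.
The reaction-function slope is 0.375, so a 40-unit rise in e_B moves e_A by 0.375 × 40 = 15. Ana's best response rises — the actions are strategic complements.

15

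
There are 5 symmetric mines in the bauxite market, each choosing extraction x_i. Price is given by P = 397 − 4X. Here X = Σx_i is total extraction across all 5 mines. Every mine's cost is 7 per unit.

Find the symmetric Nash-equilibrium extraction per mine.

A representative mine's profit is π_i = x_i(397 − 4X) − 7x_i, with X = x_i + Σ_{j≠i} x_j.
First-order condition: 390 − 8x_i − 4Σ_{j≠i} x_j = 0.
Imposing symmetry (x_j = x for all j) turns Σ_{j≠i} x_j into 4x, so 390 = 24x and x = 16.25.

16.25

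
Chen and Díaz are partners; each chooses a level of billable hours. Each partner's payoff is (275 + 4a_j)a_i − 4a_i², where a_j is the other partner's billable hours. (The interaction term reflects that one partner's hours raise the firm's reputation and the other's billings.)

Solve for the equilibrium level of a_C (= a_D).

Chen's payoff is (275 + 4a_D)a_C − 4a_C².
∂π/∂a_C = 275 + 4a_D − 8a_C = 0, so a_C = 34.375 + 0.5a_D.
Setting a_C = a_D in the reaction function: a_C = 34.375 + 0.5a_C, so a_C = 34.375 / 0.5 = 68.75.

68.75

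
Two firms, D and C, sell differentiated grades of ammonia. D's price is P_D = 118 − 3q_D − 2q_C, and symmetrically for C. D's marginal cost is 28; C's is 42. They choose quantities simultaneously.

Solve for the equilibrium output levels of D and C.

Firm D's profit: π = q_D(118 − 3q_D − 2q_C) − 28q_D.
∂π/∂q_D = 90 − 6q_D − 2q_C = 0 ⇒ q_D = 15 − (1/3)q_C.
Similarly q_C = 38/3 − (1/3)q_D.
Substituting the second reaction function into the first: q_D = 15 − (1/3)(38/3 − (1/3)q_D), which gives (8/9)q_D = 97/9 ⇒ q_D = 12.125.
Then q_C = 38/3 − (1/3)·12.125 = 8.625.

12.125, 8.625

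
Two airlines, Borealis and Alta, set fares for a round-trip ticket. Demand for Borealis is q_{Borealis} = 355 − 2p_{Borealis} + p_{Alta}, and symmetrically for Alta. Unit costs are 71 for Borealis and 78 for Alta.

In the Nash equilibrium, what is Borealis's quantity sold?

191.2

Borealis's profit: π = (p_{Borealis} − 71)(355 − 2p_{Borealis} + p_{Alta}).
∂π/∂p_{Borealis} = 497 − 4p_{Borealis} + p_{Alta} = 0 ⇒ p_{Borealis} = 124.25 + 0.25p_{Alta}.
Similarly p_{Alta} = 127.75 + 0.25p_{Borealis}.
Plugging p_{Alta} into Borealis's best response: p_{Borealis} = 124.25 + 0.25(127.75 + 0.25p_{Borealis}) ⇒ 0.9375p_{Borealis} = 156.1875, so p_{Borealis} = 166.6.
Then p_{Alta} = 127.75 + 0.25·166.6 = 169.4.
q_{Borealis} = 355 − 2·166.6 + 169.4 = 191.2.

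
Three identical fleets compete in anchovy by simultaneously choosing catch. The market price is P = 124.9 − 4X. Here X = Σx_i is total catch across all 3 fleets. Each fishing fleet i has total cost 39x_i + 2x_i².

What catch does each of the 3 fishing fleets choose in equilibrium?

A representative fishing fleet's profit is π_i = x_i(124.9 − 4X) − 39x_i − 2x_i², with X = x_i + Σ_{j≠i} x_j.
First-order condition: 85.9 − 12x_i − 4Σ_{j≠i} x_j = 0.
With identical fishing fleets, set every x_j = x: then 85.9 − 12x − 8x = 0, i.e. x = 85.9/20 = 4.295.

4.295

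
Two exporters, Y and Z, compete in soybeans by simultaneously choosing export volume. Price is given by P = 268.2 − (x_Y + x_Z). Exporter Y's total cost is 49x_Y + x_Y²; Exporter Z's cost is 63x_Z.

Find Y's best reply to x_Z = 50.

42.3

Exporter Y's profit: π = x_Y(268.2 − (x_Y + x_Z)) − 49x_Y − x_Y².
∂π/∂x_Y = 219.2 − 4x_Y − x_Z = 0, so x_Y = 54.8 − 0.25x_Z.
At x_Z = 50: x_Y = 54.8 − 0.25·50 = 42.3.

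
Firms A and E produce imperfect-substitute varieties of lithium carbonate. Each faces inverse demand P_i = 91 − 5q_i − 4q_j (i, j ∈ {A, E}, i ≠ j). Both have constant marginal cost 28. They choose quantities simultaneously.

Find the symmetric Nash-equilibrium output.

Firm A's profit: π = q_A(91 − 5q_A − 4q_E) − 28q_A.
∂π/∂q_A = 63 − 10q_A − 4q_E = 0 ⇒ q_A = 6.3 − 0.4q_E.
The game is symmetric, so in equilibrium q_E = q_A: the reaction function gives 1.4q_A = 6.3, hence q_A = 4.5.

4.5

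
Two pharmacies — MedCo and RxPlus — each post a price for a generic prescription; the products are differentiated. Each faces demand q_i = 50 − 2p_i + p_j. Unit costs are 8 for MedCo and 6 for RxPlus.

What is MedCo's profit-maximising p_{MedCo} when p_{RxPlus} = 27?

MedCo's profit: π = (p_{MedCo} − 8)(50 − 2p_{MedCo} + p_{RxPlus}).
∂π/∂p_{MedCo} = 66 − 4p_{MedCo} + p_{RxPlus} = 0 ⇒ p_{MedCo} = 16.5 + 0.25p_{RxPlus}.
At p_{RxPlus} = 27: p_{MedCo} = 16.5 + 0.25·27 = 23.25.

23.25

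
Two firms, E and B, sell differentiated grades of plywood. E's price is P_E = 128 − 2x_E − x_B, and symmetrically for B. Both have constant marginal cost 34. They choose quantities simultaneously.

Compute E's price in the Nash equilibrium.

Firm E's profit: π = x_E(128 − 2x_E − x_B) − 34x_E.
∂π/∂x_E = 94 − 4x_E − x_B = 0 ⇒ x_E = 23.5 − 0.25x_B.
By symmetry x_B = x_E; substituting into the reaction function, 1.25x_E = 23.5 and x_E = 18.8.
P_E = 128 − 2·18.8 − 18.8 = 71.6.

71.6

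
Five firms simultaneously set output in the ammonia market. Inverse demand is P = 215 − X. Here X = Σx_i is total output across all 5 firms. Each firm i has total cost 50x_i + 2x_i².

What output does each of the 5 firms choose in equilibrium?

16.5

A representative firm's profit is π_i = x_i(215 − X) − 50x_i − 2x_i², with X = x_i + Σ_{j≠i} x_j.
First-order condition: 165 − 6x_i − Σ_{j≠i} x_j = 0.
In a symmetric equilibrium every firm chooses the same x, so Σ_{j≠i} x_j = 4x. The condition becomes 165 − 10x = 0, giving x = 165/10 = 16.5.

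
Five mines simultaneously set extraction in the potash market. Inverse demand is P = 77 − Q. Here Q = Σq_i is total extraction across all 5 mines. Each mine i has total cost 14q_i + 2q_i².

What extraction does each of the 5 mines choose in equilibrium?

6.3

A representative mine's profit is π_i = q_i(77 − Q) − 14q_i − 2q_i², with Q = q_i + Σ_{j≠i} q_j.
First-order condition: 63 − 6q_i − Σ_{j≠i} q_j = 0.
Imposing symmetry (q_j = q for all j) turns Σ_{j≠i} q_j into 4q, so 63 = 10q and q = 6.3.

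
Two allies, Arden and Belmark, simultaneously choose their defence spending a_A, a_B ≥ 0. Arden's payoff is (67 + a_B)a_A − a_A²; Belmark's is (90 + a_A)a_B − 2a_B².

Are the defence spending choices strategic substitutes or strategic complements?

Expanding Arden's payoff: 67a_A + a_Ba_A − a_A².
∂π/∂a_A = 67 + a_B − 2a_A = 0, so a_A = 33.5 + 0.5a_B.
The best-response slope da_A/da_B = 0.5 > 0: the reaction function is upward-sloping, so the choices are strategic complements.

strategic complements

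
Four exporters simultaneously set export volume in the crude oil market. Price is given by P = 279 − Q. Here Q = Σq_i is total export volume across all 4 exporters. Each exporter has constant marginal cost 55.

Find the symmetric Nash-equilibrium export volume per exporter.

A representative exporter's profit is π_i = q_i(279 − Q) − 55q_i, with Q = q_i + Σ_{j≠i} q_j.
First-order condition: 224 − 2q_i − Σ_{j≠i} q_j = 0.
With identical exporters, set every q_j = q: then 224 − 2q − 3q = 0, i.e. q = 224/5 = 44.8.

44.8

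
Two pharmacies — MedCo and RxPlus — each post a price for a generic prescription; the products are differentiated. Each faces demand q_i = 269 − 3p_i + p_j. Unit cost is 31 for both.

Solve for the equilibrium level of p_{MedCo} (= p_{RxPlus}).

MedCo's profit: π = (p_{MedCo} − 31)(269 − 3p_{MedCo} + p_{RxPlus}).
∂π/∂p_{MedCo} = 362 − 6p_{MedCo} + p_{RxPlus} = 0 ⇒ p_{MedCo} = 181/3 + (1/6)p_{RxPlus}.
By symmetry p_{RxPlus} = p_{MedCo}; substituting into the reaction function, (5/6)p_{MedCo} = 181/3 and p_{MedCo} = 72.4.

72.4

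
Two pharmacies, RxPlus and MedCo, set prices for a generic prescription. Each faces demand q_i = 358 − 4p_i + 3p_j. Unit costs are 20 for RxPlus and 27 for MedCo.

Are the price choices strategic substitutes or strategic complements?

strategic complements

RxPlus's profit: π = (p_{RxPlus} − 20)(358 − 4p_{RxPlus} + 3p_{MedCo}).
∂π/∂p_{RxPlus} = 438 − 8p_{RxPlus} + 3p_{MedCo} = 0 ⇒ p_{RxPlus} = 54.75 + 0.375p_{MedCo}.
The best-response slope dp_{RxPlus}/dp_{MedCo} = 0.375 > 0: the reaction function is upward-sloping, so the choices are strategic complements.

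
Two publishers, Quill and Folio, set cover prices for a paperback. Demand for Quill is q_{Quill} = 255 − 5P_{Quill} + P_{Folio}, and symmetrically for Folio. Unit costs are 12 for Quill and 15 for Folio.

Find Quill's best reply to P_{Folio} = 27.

Quill's profit: π = (P_{Quill} − 12)(255 − 5P_{Quill} + P_{Folio}).
∂π/∂P_{Quill} = 315 − 10P_{Quill} + P_{Folio} = 0 ⇒ P_{Quill} = 31.5 + 0.1P_{Folio}.
At P_{Folio} = 27: P_{Quill} = 31.5 + 0.1·27 = 34.2.

34.2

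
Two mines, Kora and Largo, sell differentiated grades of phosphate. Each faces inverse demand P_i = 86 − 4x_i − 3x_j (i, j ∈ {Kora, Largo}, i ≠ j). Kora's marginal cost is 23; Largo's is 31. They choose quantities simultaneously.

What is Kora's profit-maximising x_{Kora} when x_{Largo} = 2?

Mine Kora's profit: π = x_{Kora}(86 − 4x_{Kora} − 3x_{Largo}) − 23x_{Kora}.
∂π/∂x_{Kora} = 63 − 8x_{Kora} − 3x_{Largo} = 0 ⇒ x_{Kora} = 7.875 − 0.375x_{Largo}.
At x_{Largo} = 2: x_{Kora} = 7.875 − 0.375·2 = 7.125.

7.125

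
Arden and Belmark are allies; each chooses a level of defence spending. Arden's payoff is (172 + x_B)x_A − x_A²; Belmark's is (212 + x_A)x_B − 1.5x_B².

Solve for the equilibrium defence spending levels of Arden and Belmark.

Expanding Arden's payoff: 172x_A + x_Bx_A − x_A².
∂π/∂x_A = 172 + x_B − 2x_A = 0, so x_A = 86 + 0.5x_B.
Likewise for Belmark: x_B = 212/3 + (1/3)x_A.
Plugging x_B into Arden's best response: x_A = 86 + 0.5(212/3 + (1/3)x_A) ⇒ (5/6)x_A = 364/3, so x_A = 145.6.
Then x_B = 212/3 + (1/3)·145.6 = 119.2.

145.6, 119.2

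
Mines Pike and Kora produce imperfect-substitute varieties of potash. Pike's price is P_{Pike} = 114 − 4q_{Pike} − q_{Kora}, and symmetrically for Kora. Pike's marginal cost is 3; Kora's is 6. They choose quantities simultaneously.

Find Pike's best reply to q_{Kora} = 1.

Mine Pike's profit: π = q_{Pike}(114 − 4q_{Pike} − q_{Kora}) − 3q_{Pike}.
∂π/∂q_{Pike} = 111 − 8q_{Pike} − q_{Kora} = 0 ⇒ q_{Pike} = 13.875 − 0.125q_{Kora}.
At q_{Kora} = 1: q_{Pike} = 13.875 − 0.125·1 = 13.75.

13.75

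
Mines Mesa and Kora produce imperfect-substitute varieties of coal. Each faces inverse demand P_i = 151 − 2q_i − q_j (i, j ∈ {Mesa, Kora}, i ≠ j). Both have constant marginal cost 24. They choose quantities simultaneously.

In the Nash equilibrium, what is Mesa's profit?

Mine Mesa's profit: π = q_{Mesa}(151 − 2q_{Mesa} − q_{Kora}) − 24q_{Mesa}.
∂π/∂q_{Mesa} = 127 − 4q_{Mesa} − q_{Kora} = 0 ⇒ q_{Mesa} = 31.75 − 0.25q_{Kora}.
By symmetry q_{Kora} = q_{Mesa}; substituting into the reaction function, 1.25q_{Mesa} = 31.75 and q_{Mesa} = 25.4.
P_{Mesa} = 151 − 2·25.4 − 25.4 = 74.8.
Profit = (74.8 − 24)·25.4 = 1290.32.

1290.32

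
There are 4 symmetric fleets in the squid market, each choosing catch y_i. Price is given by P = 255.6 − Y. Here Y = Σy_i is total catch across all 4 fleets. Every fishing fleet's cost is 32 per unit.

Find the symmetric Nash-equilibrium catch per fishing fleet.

44.72

A representative fishing fleet's profit is π_i = y_i(255.6 − Y) − 32y_i, with Y = y_i + Σ_{j≠i} y_j.
First-order condition: 223.6 − 2y_i − Σ_{j≠i} y_j = 0.
Imposing symmetry (y_j = y for all j) turns Σ_{j≠i} y_j into 3y, so 223.6 = 5y and y = 44.72.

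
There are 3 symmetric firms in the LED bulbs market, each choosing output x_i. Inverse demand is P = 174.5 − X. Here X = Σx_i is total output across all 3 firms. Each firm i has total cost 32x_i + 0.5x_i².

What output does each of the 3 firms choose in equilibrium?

28.5

A representative firm's profit is π_i = x_i(174.5 − X) − 32x_i − 0.5x_i², with X = x_i + Σ_{j≠i} x_j.
First-order condition: 142.5 − 3x_i − Σ_{j≠i} x_j = 0.
In a symmetric equilibrium every firm chooses the same x, so Σ_{j≠i} x_j = 2x. The condition becomes 142.5 − 5x = 0, giving x = 142.5/5 = 28.5.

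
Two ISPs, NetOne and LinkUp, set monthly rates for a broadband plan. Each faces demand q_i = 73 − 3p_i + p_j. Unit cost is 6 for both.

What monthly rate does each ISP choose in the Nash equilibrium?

NetOne's profit: π = (p_{NetOne} − 6)(73 − 3p_{NetOne} + p_{LinkUp}).
∂π/∂p_{NetOne} = 91 − 6p_{NetOne} + p_{LinkUp} = 0 ⇒ p_{NetOne} = 91/6 + (1/6)p_{LinkUp}.
Setting p_{NetOne} = p_{LinkUp} in the reaction function: p_{NetOne} = 91/6 + (1/6)p_{NetOne}, so p_{NetOne} = (91/6) / (5/6) = 18.2.

18.2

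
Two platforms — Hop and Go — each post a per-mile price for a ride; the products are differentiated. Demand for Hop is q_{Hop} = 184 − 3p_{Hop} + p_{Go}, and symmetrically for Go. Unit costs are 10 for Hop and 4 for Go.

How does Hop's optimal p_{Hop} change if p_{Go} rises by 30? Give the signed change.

Hop's profit: π = (p_{Hop} − 10)(184 − 3p_{Hop} + p_{Go}).
∂π/∂p_{Hop} = 214 − 6p_{Hop} + p_{Go} = 0 ⇒ p_{Hop} = 107/3 + (1/6)p_{Go}.
The reaction-function slope is 1/6, so a 30-unit rise in p_{Go} moves p_{Hop} by 1/6 × 30 = 5. Hop's best response rises — the actions are strategic complements.

5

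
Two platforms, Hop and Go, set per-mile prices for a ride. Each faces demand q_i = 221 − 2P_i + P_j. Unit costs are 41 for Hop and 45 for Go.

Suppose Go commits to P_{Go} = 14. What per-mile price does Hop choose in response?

Hop's profit: π = (P_{Hop} − 41)(221 − 2P_{Hop} + P_{Go}).
∂π/∂P_{Hop} = 303 − 4P_{Hop} + P_{Go} = 0 ⇒ P_{Hop} = 75.75 + 0.25P_{Go}.
At P_{Go} = 14: P_{Hop} = 75.75 + 0.25·14 = 79.25.

79.25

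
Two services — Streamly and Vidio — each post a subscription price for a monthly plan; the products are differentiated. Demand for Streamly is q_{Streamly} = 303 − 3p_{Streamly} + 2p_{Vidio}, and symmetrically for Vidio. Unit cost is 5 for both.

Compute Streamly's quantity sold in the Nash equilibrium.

Streamly's profit: π = (p_{Streamly} − 5)(303 − 3p_{Streamly} + 2p_{Vidio}).
∂π/∂p_{Streamly} = 318 − 6p_{Streamly} + 2p_{Vidio} = 0 ⇒ p_{Streamly} = 53 + (1/3)p_{Vidio}.
Setting p_{Streamly} = p_{Vidio} in the reaction function: p_{Streamly} = 53 + (1/3)p_{Streamly}, so p_{Streamly} = 53 / (2/3) = 79.5.
q_{Streamly} = 303 − 3·79.5 + 2·79.5 = 223.5.

223.5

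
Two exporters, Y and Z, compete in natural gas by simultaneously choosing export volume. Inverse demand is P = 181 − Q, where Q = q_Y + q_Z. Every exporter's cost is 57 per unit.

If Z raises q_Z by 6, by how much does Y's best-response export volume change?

Exporter Y's profit: π = q_Y(181 − (q_Y + q_Z)) − 57q_Y.
∂π/∂q_Y = 124 − 2q_Y − q_Z = 0, so q_Y = 62 − 0.5q_Z.
The reaction-function slope is −0.5, so a 6-unit rise in q_Z moves q_Y by −0.5 × 6 = −3. Y's best response falls — the actions are strategic substitutes.

-3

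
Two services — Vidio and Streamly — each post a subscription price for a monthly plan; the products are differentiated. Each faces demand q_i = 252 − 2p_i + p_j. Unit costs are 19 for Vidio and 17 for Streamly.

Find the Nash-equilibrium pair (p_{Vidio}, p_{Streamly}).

Vidio's profit: π = (p_{Vidio} − 19)(252 − 2p_{Vidio} + p_{Streamly}).
∂π/∂p_{Vidio} = 290 − 4p_{Vidio} + p_{Streamly} = 0 ⇒ p_{Vidio} = 72.5 + 0.25p_{Streamly}.
Similarly p_{Streamly} = 71.5 + 0.25p_{Vidio}.
Substituting the second reaction function into the first: p_{Vidio} = 72.5 + 0.25(71.5 + 0.25p_{Vidio}), which gives 0.9375p_{Vidio} = 90.375 ⇒ p_{Vidio} = 96.4.
Then p_{Streamly} = 71.5 + 0.25·96.4 = 95.6.

96.4, 95.6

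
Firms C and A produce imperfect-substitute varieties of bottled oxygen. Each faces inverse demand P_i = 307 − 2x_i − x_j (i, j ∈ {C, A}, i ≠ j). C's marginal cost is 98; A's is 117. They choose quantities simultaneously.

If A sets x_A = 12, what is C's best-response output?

49.25

Firm C's profit: π = x_C(307 − 2x_C − x_A) − 98x_C.
∂π/∂x_C = 209 − 4x_C − x_A = 0 ⇒ x_C = 52.25 − 0.25x_A.
At x_A = 12: x_C = 52.25 − 0.25·12 = 49.25.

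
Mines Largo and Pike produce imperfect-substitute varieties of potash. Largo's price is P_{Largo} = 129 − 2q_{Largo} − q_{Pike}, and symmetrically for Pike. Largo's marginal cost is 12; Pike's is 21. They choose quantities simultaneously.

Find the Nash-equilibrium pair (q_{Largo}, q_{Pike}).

Mine Largo's profit: π = q_{Largo}(129 − 2q_{Largo} − q_{Pike}) − 12q_{Largo}.
∂π/∂q_{Largo} = 117 − 4q_{Largo} − q_{Pike} = 0 ⇒ q_{Largo} = 29.25 − 0.25q_{Pike}.
Similarly q_{Pike} = 27 − 0.25q_{Largo}.
Solving the two reaction functions simultaneously: (1 − (−0.25)(−0.25))q_{Largo} = 29.25 − 0.25·27, so 0.9375q_{Largo} = 22.5 and q_{Largo} = 24.
Then q_{Pike} = 27 − 0.25·24 = 21.

24, 21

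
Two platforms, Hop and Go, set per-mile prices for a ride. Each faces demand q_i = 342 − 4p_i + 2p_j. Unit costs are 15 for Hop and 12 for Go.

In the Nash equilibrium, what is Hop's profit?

10650.24

Hop's profit: π = (p_{Hop} − 15)(342 − 4p_{Hop} + 2p_{Go}).
∂π/∂p_{Hop} = 402 − 8p_{Hop} + 2p_{Go} = 0 ⇒ p_{Hop} = 50.25 + 0.25p_{Go}.
Similarly p_{Go} = 48.75 + 0.25p_{Hop}.
Plugging p_{Go} into Hop's best response: p_{Hop} = 50.25 + 0.25(48.75 + 0.25p_{Hop}) ⇒ 0.9375p_{Hop} = 62.4375, so p_{Hop} = 66.6.
Then p_{Go} = 48.75 + 0.25·66.6 = 65.4.
q_{Hop} = 342 − 4·66.6 + 2·65.4 = 206.4.
Profit = (66.6 − 15)·206.4 = 10650.24.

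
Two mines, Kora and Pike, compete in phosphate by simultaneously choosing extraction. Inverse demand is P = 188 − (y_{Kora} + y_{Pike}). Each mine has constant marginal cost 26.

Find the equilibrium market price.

Mine Kora's profit: π = y_{Kora}(188 − (y_{Kora} + y_{Pike})) − 26y_{Kora}.
∂π/∂y_{Kora} = 162 − 2y_{Kora} − y_{Pike} = 0, so y_{Kora} = 81 − 0.5y_{Pike}.
Setting y_{Kora} = y_{Pike} in the reaction function: y_{Kora} = 81 − 0.5y_{Kora}, so y_{Kora} = 81 / 1.5 = 54.
Equilibrium price: P = 188 − 108 = 80.

80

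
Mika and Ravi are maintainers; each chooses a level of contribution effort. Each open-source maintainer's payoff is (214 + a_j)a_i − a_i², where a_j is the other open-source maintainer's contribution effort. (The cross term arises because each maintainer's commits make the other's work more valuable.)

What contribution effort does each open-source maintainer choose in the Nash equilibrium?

214

Mika's payoff is (214 + a_R)a_M − a_M².
∂π/∂a_M = 214 + a_R − 2a_M = 0, so a_M = 107 + 0.5a_R.
Setting a_M = a_R in the reaction function: a_M = 107 + 0.5a_M, so a_M = 107 / 0.5 = 214.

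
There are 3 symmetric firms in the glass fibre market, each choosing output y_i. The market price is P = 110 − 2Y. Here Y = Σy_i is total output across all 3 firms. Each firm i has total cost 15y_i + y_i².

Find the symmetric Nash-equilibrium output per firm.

A representative firm's profit is π_i = y_i(110 − 2Y) − 15y_i − y_i², with Y = y_i + Σ_{j≠i} y_j.
First-order condition: 95 − 6y_i − 2Σ_{j≠i} y_j = 0.
Imposing symmetry (y_j = y for all j) turns Σ_{j≠i} y_j into 2y, so 95 = 10y and y = 9.5.

9.5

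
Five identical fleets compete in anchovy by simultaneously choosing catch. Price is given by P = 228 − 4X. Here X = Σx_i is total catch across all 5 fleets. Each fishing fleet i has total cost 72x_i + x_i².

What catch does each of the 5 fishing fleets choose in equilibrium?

6

A representative fishing fleet's profit is π_i = x_i(228 − 4X) − 72x_i − x_i², with X = x_i + Σ_{j≠i} x_j.
First-order condition: 156 − 10x_i − 4Σ_{j≠i} x_j = 0.
With identical fishing fleets, set every x_j = x: then 156 − 10x − 16x = 0, i.e. x = 156/26 = 6.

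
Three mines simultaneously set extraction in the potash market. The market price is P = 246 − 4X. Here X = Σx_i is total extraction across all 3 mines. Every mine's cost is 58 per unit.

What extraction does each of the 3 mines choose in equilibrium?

A representative mine's profit is π_i = x_i(246 − 4X) − 58x_i, with X = x_i + Σ_{j≠i} x_j.
First-order condition: 188 − 8x_i − 4Σ_{j≠i} x_j = 0.
Imposing symmetry (x_j = x for all j) turns Σ_{j≠i} x_j into 2x, so 188 = 16x and x = 11.75.

11.75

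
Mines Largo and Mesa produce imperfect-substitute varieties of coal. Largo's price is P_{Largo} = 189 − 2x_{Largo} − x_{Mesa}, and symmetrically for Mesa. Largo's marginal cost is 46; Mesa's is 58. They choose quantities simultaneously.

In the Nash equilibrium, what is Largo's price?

Mine Largo's profit: π = x_{Largo}(189 − 2x_{Largo} − x_{Mesa}) − 46x_{Largo}.
∂π/∂x_{Largo} = 143 − 4x_{Largo} − x_{Mesa} = 0 ⇒ x_{Largo} = 35.75 − 0.25x_{Mesa}.
Similarly x_{Mesa} = 32.75 − 0.25x_{Largo}.
Substituting the second reaction function into the first: x_{Largo} = 35.75 − 0.25(32.75 − 0.25x_{Largo}), which gives 0.9375x_{Largo} = 27.5625 ⇒ x_{Largo} = 29.4.
Then x_{Mesa} = 32.75 − 0.25·29.4 = 25.4.
P_{Largo} = 189 − 2·29.4 − 25.4 = 104.8.

104.8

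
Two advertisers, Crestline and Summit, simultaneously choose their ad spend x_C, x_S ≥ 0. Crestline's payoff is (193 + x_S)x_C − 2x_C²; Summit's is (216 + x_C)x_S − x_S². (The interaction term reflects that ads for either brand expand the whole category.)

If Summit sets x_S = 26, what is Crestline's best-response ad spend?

Expanding Crestline's payoff: 193x_C + x_Sx_C − 2x_C².
∂π/∂x_C = 193 + x_S − 4x_C = 0, so x_C = 48.25 + 0.25x_S.
At x_S = 26: x_C = 48.25 + 0.25·26 = 54.75.

54.75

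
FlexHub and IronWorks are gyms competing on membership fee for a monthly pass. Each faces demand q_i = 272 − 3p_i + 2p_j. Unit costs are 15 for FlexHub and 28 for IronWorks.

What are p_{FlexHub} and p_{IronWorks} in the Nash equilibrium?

FlexHub's profit: π = (p_{FlexHub} − 15)(272 − 3p_{FlexHub} + 2p_{IronWorks}).
∂π/∂p_{FlexHub} = 317 − 6p_{FlexHub} + 2p_{IronWorks} = 0 ⇒ p_{FlexHub} = 317/6 + (1/3)p_{IronWorks}.
Similarly p_{IronWorks} = 178/3 + (1/3)p_{FlexHub}.
Solving the two reaction functions simultaneously: (1 − (1/3)(1/3))p_{FlexHub} = 317/6 + (1/3)·(178/3), so (8/9)p_{FlexHub} = 1307/18 and p_{FlexHub} = 81.6875.
Then p_{IronWorks} = 178/3 + (1/3)·81.6875 = 86.5625.

81.6875, 86.5625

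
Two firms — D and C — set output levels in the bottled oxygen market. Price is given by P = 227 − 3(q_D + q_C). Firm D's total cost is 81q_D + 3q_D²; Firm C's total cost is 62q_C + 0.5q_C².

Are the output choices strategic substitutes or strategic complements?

Firm D's profit: π = q_D(227 − 3(q_D + q_C)) − 81q_D − 3q_D².
∂π/∂q_D = 146 − 12q_D − 3q_C = 0, so q_D = 73/6 − 0.25q_C.
The best-response slope dq_D/dq_C = −0.25 < 0: the reaction function is downward-sloping, so the choices are strategic substitutes.

strategic substitutes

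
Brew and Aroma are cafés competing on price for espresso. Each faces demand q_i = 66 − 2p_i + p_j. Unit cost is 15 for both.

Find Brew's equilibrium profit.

Brew's profit: π = (p_{Brew} − 15)(66 − 2p_{Brew} + p_{Aroma}).
∂π/∂p_{Brew} = 96 − 4p_{Brew} + p_{Aroma} = 0 ⇒ p_{Brew} = 24 + 0.25p_{Aroma}.
The game is symmetric, so in equilibrium p_{Aroma} = p_{Brew}: the reaction function gives 0.75p_{Brew} = 24, hence p_{Brew} = 32.
q_{Brew} = 66 − 2·32 + 32 = 34.
Profit = (32 − 15)·34 = 578.

578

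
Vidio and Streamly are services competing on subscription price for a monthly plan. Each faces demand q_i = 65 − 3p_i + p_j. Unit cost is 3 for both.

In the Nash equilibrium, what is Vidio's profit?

417.72

Vidio's profit: π = (p_{Vidio} − 3)(65 − 3p_{Vidio} + p_{Streamly}).
∂π/∂p_{Vidio} = 74 − 6p_{Vidio} + p_{Streamly} = 0 ⇒ p_{Vidio} = 37/3 + (1/6)p_{Streamly}.
By symmetry p_{Streamly} = p_{Vidio}; substituting into the reaction function, (5/6)p_{Vidio} = 37/3 and p_{Vidio} = 14.8.
q_{Vidio} = 65 − 3·14.8 + 14.8 = 35.4.
Profit = (14.8 − 3)·35.4 = 417.72.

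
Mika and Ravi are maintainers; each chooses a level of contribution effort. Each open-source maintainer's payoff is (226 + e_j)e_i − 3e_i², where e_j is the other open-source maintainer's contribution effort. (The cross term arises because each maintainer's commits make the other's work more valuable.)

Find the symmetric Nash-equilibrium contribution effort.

Mika's payoff is (226 + e_R)e_M − 3e_M².
∂π/∂e_M = 226 + e_R − 6e_M = 0, so e_M = 113/3 + (1/6)e_R.
By symmetry e_R = e_M; substituting into the reaction function, (5/6)e_M = 113/3 and e_M = 45.2.

45.2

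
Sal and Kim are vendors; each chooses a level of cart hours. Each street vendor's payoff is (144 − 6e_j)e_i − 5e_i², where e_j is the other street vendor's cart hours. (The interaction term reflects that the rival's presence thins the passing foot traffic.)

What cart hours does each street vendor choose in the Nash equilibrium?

Sal's payoff is (144 − 6e_K)e_S − 5e_S².
∂π/∂e_S = 144 − 6e_K − 10e_S = 0, so e_S = 14.4 − 0.6e_K.
The game is symmetric, so in equilibrium e_K = e_S: the reaction function gives 1.6e_S = 14.4, hence e_S = 9.

9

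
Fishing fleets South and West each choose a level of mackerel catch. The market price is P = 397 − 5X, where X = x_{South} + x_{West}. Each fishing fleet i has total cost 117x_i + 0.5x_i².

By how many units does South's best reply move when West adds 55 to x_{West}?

-25

Fishing fleet South's profit: π = x_{South}(397 − 5(x_{South} + x_{West})) − 117x_{South} − 0.5x_{South}².
∂π/∂x_{South} = 280 − 11x_{South} − 5x_{West} = 0, so x_{South} = 280/11 − (5/11)x_{West}.
The reaction-function slope is −5/11, so a 55-unit rise in x_{West} moves x_{South} by −5/11 × 55 = −25. South's best response falls — the actions are strategic substitutes.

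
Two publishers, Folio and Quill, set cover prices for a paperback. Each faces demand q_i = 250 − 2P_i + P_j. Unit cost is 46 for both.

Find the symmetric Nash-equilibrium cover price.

Folio's profit: π = (P_{Folio} − 46)(250 − 2P_{Folio} + P_{Quill}).
∂π/∂P_{Folio} = 342 − 4P_{Folio} + P_{Quill} = 0 ⇒ P_{Folio} = 85.5 + 0.25P_{Quill}.
The game is symmetric, so in equilibrium P_{Quill} = P_{Folio}: the reaction function gives 0.75P_{Folio} = 85.5, hence P_{Folio} = 114.

114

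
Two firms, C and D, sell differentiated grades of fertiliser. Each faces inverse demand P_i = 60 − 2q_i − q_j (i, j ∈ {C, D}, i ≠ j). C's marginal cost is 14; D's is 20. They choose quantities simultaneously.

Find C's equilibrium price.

33.2

Firm C's profit: π = q_C(60 − 2q_C − q_D) − 14q_C.
∂π/∂q_C = 46 − 4q_C − q_D = 0 ⇒ q_C = 11.5 − 0.25q_D.
Similarly q_D = 10 − 0.25q_C.
Substituting the second reaction function into the first: q_C = 11.5 − 0.25(10 − 0.25q_C), which gives 0.9375q_C = 9 ⇒ q_C = 9.6.
Then q_D = 10 − 0.25·9.6 = 7.6.
P_C = 60 − 2·9.6 − 7.6 = 33.2.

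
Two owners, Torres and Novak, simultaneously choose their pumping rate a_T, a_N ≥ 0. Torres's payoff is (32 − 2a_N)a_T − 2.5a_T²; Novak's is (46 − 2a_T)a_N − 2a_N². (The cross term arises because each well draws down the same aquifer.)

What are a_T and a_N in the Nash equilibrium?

Expanding Torres's payoff: 32a_T − 2a_Na_T − 2.5a_T².
∂π/∂a_T = 32 − 2a_N − 5a_T = 0, so a_T = 6.4 − 0.4a_N.
Likewise for Novak: a_N = 11.5 − 0.5a_T.
Substituting the second reaction function into the first: a_T = 6.4 − 0.4(11.5 − 0.5a_T), which gives 0.8a_T = 1.8 ⇒ a_T = 2.25.
Then a_N = 11.5 − 0.5·2.25 = 10.375.

2.25, 10.375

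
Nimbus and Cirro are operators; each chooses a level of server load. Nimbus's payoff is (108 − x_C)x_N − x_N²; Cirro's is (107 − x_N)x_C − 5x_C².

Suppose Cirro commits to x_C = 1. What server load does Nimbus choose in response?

53.5

Expanding Nimbus's payoff: 108x_N − x_Cx_N − x_N².
∂π/∂x_N = 108 − x_C − 2x_N = 0, so x_N = 54 − 0.5x_C.
At x_C = 1: x_N = 54 − 0.5·1 = 53.5.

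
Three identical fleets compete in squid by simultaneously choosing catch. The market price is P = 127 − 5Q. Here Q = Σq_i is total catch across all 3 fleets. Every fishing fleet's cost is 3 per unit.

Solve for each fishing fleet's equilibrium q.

A representative fishing fleet's profit is π_i = q_i(127 − 5Q) − 3q_i, with Q = q_i + Σ_{j≠i} q_j.
First-order condition: 124 − 10q_i − 5Σ_{j≠i} q_j = 0.
Imposing symmetry (q_j = q for all j) turns Σ_{j≠i} q_j into 2q, so 124 = 20q and q = 6.2.

6.2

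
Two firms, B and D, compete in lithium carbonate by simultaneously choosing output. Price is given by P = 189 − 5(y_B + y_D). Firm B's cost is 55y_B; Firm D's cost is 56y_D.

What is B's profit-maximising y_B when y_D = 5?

Firm B's profit: π = y_B(189 − 5(y_B + y_D)) − 55y_B.
∂π/∂y_B = 134 − 10y_B − 5y_D = 0, so y_B = 13.4 − 0.5y_D.
At y_D = 5: y_B = 13.4 − 0.5·5 = 10.9.

10.9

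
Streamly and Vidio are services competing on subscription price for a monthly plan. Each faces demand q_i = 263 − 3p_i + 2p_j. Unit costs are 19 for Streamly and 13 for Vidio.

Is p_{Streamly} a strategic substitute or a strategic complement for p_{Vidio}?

Streamly's profit: π = (p_{Streamly} − 19)(263 − 3p_{Streamly} + 2p_{Vidio}).
∂π/∂p_{Streamly} = 320 − 6p_{Streamly} + 2p_{Vidio} = 0 ⇒ p_{Streamly} = 160/3 + (1/3)p_{Vidio}.
The best-response slope dp_{Streamly}/dp_{Vidio} = 1/3 > 0: the reaction function is upward-sloping, so the choices are strategic complements.

strategic complements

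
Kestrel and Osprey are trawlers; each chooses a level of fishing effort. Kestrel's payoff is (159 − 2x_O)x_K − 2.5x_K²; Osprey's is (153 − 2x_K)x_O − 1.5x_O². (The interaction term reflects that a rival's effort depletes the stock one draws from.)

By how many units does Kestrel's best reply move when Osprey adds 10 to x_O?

-4

Expanding Kestrel's payoff: 159x_K − 2x_Ox_K − 2.5x_K².
∂π/∂x_K = 159 − 2x_O − 5x_K = 0, so x_K = 31.8 − 0.4x_O.
The reaction-function slope is −0.4, so a 10-unit rise in x_O moves x_K by −0.4 × 10 = −4. Kestrel's best response falls — the actions are strategic substitutes.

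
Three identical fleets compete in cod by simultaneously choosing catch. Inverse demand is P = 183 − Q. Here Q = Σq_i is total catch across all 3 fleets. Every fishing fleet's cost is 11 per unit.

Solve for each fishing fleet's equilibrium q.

A representative fishing fleet's profit is π_i = q_i(183 − Q) − 11q_i, with Q = q_i + Σ_{j≠i} q_j.
First-order condition: 172 − 2q_i − Σ_{j≠i} q_j = 0.
Imposing symmetry (q_j = q for all j) turns Σ_{j≠i} q_j into 2q, so 172 = 4q and q = 43.

43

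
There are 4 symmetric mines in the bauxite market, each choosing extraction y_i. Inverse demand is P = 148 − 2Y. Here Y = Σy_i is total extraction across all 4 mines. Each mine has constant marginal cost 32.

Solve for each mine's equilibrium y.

11.6

A representative mine's profit is π_i = y_i(148 − 2Y) − 32y_i, with Y = y_i + Σ_{j≠i} y_j.
First-order condition: 116 − 4y_i − 2Σ_{j≠i} y_j = 0.
With identical mines, set every y_j = y: then 116 − 4y − 6y = 0, i.e. y = 116/10 = 11.6.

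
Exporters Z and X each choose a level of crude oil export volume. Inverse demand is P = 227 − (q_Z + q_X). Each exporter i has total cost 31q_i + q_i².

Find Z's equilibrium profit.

Exporter Z's profit: π = q_Z(227 − (q_Z + q_X)) − 31q_Z − q_Z².
∂π/∂q_Z = 196 − 4q_Z − q_X = 0, so q_Z = 49 − 0.25q_X.
Setting q_Z = q_X in the reaction function: q_Z = 49 − 0.25q_Z, so q_Z = 49 / 1.25 = 39.2.
Price P = 227 − 78.4 = 148.6.
Z's profit: (148.6 − 31)·39.2 − (39.2)² = 3073.28.

3073.28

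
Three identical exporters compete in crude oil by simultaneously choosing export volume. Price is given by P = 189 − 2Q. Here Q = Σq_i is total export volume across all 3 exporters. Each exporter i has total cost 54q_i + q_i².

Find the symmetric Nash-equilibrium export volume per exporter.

A representative exporter's profit is π_i = q_i(189 − 2Q) − 54q_i − q_i², with Q = q_i + Σ_{j≠i} q_j.
First-order condition: 135 − 6q_i − 2Σ_{j≠i} q_j = 0.
With identical exporters, set every q_j = q: then 135 − 6q − 4q = 0, i.e. q = 135/10 = 13.5.

13.5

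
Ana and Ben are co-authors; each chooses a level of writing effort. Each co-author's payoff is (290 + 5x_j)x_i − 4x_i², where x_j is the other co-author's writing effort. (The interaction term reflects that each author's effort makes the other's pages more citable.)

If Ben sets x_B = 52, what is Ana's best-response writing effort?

68.75

Ana's payoff is (290 + 5x_B)x_A − 4x_A².
∂π/∂x_A = 290 + 5x_B − 8x_A = 0, so x_A = 36.25 + 0.625x_B.
At x_B = 52: x_A = 36.25 + 0.625·52 = 68.75.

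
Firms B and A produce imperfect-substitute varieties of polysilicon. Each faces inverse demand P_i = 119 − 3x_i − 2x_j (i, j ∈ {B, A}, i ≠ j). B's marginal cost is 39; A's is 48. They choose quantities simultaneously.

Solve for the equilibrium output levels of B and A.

Firm B's profit: π = x_B(119 − 3x_B − 2x_A) − 39x_B.
∂π/∂x_B = 80 − 6x_B − 2x_A = 0 ⇒ x_B = 40/3 − (1/3)x_A.
Similarly x_A = 71/6 − (1/3)x_B.
Plugging x_A into B's best response: x_B = 40/3 − (1/3)(71/6 − (1/3)x_B) ⇒ (8/9)x_B = 169/18, so x_B = 10.5625.
Then x_A = 71/6 − (1/3)·10.5625 = 8.3125.

10.5625, 8.3125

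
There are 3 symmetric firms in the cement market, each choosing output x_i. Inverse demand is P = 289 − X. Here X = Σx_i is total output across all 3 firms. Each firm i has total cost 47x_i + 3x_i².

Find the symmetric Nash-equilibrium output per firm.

24.2

A representative firm's profit is π_i = x_i(289 − X) − 47x_i − 3x_i², with X = x_i + Σ_{j≠i} x_j.
First-order condition: 242 − 8x_i − Σ_{j≠i} x_j = 0.
With identical firms, set every x_j = x: then 242 − 8x − 2x = 0, i.e. x = 242/10 = 24.2.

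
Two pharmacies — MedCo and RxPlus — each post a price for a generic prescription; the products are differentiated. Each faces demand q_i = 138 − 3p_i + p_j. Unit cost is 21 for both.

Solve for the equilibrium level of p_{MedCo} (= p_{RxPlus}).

40.2

MedCo's profit: π = (p_{MedCo} − 21)(138 − 3p_{MedCo} + p_{RxPlus}).
∂π/∂p_{MedCo} = 201 − 6p_{MedCo} + p_{RxPlus} = 0 ⇒ p_{MedCo} = 33.5 + (1/6)p_{RxPlus}.
Setting p_{MedCo} = p_{RxPlus} in the reaction function: p_{MedCo} = 33.5 + (1/6)p_{MedCo}, so p_{MedCo} = 33.5 / (5/6) = 40.2.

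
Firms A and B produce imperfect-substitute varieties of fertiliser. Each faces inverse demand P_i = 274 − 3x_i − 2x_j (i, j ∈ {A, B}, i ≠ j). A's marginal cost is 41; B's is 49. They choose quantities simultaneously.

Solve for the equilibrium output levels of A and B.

29.625, 27.625

Firm A's profit: π = x_A(274 − 3x_A − 2x_B) − 41x_A.
∂π/∂x_A = 233 − 6x_A − 2x_B = 0 ⇒ x_A = 233/6 − (1/3)x_B.
Similarly x_B = 37.5 − (1/3)x_A.
Plugging x_B into A's best response: x_A = 233/6 − (1/3)(37.5 − (1/3)x_A) ⇒ (8/9)x_A = 79/3, so x_A = 29.625.
Then x_B = 37.5 − (1/3)·29.625 = 27.625.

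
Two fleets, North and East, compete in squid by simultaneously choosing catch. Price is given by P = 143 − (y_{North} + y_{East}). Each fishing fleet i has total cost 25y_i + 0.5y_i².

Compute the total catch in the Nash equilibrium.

Fishing fleet North's profit: π = y_{North}(143 − (y_{North} + y_{East})) − 25y_{North} − 0.5y_{North}².
∂π/∂y_{North} = 118 − 3y_{North} − y_{East} = 0, so y_{North} = 118/3 − (1/3)y_{East}.
By symmetry y_{East} = y_{North}; substituting into the reaction function, (4/3)y_{North} = 118/3 and y_{North} = 29.5.
Total catch: 29.5 + 29.5 = 59.

59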